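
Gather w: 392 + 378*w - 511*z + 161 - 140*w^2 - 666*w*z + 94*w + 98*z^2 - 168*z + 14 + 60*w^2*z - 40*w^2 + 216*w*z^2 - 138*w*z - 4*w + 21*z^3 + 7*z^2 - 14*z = w^2*(60*z - 180) + w*(216*z^2 - 804*z + 468) + 21*z^3 + 105*z^2 - 693*z + 567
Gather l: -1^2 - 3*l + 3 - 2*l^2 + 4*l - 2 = -2*l^2 + l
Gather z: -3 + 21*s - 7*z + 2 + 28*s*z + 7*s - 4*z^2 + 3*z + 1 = 28*s - 4*z^2 + z*(28*s - 4)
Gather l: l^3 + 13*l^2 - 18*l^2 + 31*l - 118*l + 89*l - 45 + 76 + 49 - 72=l^3 - 5*l^2 + 2*l + 8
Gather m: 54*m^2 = 54*m^2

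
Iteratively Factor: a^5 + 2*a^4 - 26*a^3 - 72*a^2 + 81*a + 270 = (a + 3)*(a^4 - a^3 - 23*a^2 - 3*a + 90) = (a - 5)*(a + 3)*(a^3 + 4*a^2 - 3*a - 18) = (a - 5)*(a + 3)^2*(a^2 + a - 6) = (a - 5)*(a + 3)^3*(a - 2)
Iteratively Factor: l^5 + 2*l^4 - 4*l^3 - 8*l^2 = (l + 2)*(l^4 - 4*l^2) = l*(l + 2)*(l^3 - 4*l) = l*(l + 2)^2*(l^2 - 2*l) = l^2*(l + 2)^2*(l - 2)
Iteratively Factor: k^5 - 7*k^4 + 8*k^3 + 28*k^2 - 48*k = (k)*(k^4 - 7*k^3 + 8*k^2 + 28*k - 48) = k*(k - 3)*(k^3 - 4*k^2 - 4*k + 16) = k*(k - 3)*(k - 2)*(k^2 - 2*k - 8) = k*(k - 3)*(k - 2)*(k + 2)*(k - 4)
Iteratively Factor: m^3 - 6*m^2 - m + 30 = (m - 5)*(m^2 - m - 6) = (m - 5)*(m + 2)*(m - 3)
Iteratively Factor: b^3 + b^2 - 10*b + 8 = (b - 1)*(b^2 + 2*b - 8) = (b - 1)*(b + 4)*(b - 2)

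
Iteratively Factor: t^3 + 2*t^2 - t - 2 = (t - 1)*(t^2 + 3*t + 2) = (t - 1)*(t + 1)*(t + 2)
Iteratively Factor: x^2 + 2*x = (x)*(x + 2)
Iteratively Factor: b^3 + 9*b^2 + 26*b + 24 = (b + 4)*(b^2 + 5*b + 6) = (b + 3)*(b + 4)*(b + 2)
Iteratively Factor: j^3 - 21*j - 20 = (j + 4)*(j^2 - 4*j - 5) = (j + 1)*(j + 4)*(j - 5)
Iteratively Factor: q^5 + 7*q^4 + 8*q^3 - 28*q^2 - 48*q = (q)*(q^4 + 7*q^3 + 8*q^2 - 28*q - 48) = q*(q - 2)*(q^3 + 9*q^2 + 26*q + 24) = q*(q - 2)*(q + 4)*(q^2 + 5*q + 6) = q*(q - 2)*(q + 3)*(q + 4)*(q + 2)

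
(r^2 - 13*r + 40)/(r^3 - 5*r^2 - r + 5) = (r - 8)/(r^2 - 1)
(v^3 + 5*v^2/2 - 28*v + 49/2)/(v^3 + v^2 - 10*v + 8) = (2*v^2 + 7*v - 49)/(2*(v^2 + 2*v - 8))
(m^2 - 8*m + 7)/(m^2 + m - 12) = (m^2 - 8*m + 7)/(m^2 + m - 12)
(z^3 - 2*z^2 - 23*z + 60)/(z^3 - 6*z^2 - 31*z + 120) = (z - 4)/(z - 8)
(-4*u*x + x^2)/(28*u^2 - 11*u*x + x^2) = x/(-7*u + x)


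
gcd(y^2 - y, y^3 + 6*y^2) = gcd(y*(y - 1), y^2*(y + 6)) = y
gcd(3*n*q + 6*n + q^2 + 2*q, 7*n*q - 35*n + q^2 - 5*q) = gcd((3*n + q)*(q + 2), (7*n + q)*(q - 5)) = 1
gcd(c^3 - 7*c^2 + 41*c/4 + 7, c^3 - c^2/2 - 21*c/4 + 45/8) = 1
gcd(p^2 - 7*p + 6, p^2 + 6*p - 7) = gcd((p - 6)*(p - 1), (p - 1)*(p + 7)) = p - 1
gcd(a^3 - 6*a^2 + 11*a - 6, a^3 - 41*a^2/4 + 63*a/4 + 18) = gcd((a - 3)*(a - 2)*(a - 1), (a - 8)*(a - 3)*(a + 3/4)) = a - 3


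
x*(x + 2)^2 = x^3 + 4*x^2 + 4*x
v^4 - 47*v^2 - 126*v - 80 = (v - 8)*(v + 1)*(v + 2)*(v + 5)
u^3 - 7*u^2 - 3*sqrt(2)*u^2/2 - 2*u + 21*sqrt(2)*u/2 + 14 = (u - 7)*(u - 2*sqrt(2))*(u + sqrt(2)/2)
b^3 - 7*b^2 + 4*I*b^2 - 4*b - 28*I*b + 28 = (b - 7)*(b + 2*I)^2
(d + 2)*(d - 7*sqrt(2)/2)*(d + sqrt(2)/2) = d^3 - 3*sqrt(2)*d^2 + 2*d^2 - 6*sqrt(2)*d - 7*d/2 - 7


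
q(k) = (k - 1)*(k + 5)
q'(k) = 2*k + 4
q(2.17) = 8.39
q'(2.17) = 8.34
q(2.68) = 12.90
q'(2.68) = 9.36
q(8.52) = 101.67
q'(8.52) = 21.04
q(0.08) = -4.67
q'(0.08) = 4.16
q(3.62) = 22.58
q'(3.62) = 11.24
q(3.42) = 20.38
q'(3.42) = 10.84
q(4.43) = 32.34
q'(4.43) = 12.86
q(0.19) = -4.20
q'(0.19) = 4.38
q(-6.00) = 7.00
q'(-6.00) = -8.00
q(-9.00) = 40.00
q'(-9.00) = -14.00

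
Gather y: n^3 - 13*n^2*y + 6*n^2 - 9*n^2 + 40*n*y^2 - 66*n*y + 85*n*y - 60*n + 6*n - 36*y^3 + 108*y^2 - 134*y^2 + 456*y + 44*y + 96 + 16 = n^3 - 3*n^2 - 54*n - 36*y^3 + y^2*(40*n - 26) + y*(-13*n^2 + 19*n + 500) + 112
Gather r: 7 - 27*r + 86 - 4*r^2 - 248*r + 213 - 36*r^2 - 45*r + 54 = -40*r^2 - 320*r + 360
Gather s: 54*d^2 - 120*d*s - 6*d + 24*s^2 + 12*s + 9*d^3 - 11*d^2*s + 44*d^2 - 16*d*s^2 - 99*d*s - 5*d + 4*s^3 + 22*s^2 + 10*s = 9*d^3 + 98*d^2 - 11*d + 4*s^3 + s^2*(46 - 16*d) + s*(-11*d^2 - 219*d + 22)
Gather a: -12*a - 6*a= -18*a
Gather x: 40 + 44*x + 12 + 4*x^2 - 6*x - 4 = 4*x^2 + 38*x + 48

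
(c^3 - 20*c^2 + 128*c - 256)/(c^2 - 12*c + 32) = c - 8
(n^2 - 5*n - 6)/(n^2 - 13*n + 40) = (n^2 - 5*n - 6)/(n^2 - 13*n + 40)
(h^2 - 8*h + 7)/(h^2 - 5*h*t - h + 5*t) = (7 - h)/(-h + 5*t)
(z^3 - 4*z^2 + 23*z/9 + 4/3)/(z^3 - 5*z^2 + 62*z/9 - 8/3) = (3*z + 1)/(3*z - 2)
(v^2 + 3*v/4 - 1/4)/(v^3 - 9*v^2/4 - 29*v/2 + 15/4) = (v + 1)/(v^2 - 2*v - 15)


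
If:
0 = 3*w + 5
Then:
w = -5/3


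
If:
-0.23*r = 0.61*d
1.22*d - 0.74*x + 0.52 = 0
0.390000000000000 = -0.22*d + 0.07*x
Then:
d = -3.26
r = 8.64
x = -4.67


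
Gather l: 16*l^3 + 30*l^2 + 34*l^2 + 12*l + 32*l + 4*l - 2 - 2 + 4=16*l^3 + 64*l^2 + 48*l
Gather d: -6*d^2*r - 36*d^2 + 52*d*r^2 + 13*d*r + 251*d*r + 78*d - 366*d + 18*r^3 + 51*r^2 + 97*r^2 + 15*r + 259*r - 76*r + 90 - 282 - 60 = d^2*(-6*r - 36) + d*(52*r^2 + 264*r - 288) + 18*r^3 + 148*r^2 + 198*r - 252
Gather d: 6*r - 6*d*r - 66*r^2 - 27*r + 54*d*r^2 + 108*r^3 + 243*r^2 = d*(54*r^2 - 6*r) + 108*r^3 + 177*r^2 - 21*r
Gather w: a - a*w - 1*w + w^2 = a + w^2 + w*(-a - 1)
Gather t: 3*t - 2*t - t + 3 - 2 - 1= 0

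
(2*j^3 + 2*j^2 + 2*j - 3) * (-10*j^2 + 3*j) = -20*j^5 - 14*j^4 - 14*j^3 + 36*j^2 - 9*j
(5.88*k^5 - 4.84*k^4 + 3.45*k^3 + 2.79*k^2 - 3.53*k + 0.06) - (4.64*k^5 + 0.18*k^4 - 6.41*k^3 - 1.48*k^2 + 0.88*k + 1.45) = 1.24*k^5 - 5.02*k^4 + 9.86*k^3 + 4.27*k^2 - 4.41*k - 1.39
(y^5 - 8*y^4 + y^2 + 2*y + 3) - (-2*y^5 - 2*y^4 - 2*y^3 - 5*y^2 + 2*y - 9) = 3*y^5 - 6*y^4 + 2*y^3 + 6*y^2 + 12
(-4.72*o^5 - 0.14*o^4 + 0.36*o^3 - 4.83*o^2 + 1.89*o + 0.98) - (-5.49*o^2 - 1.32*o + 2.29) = -4.72*o^5 - 0.14*o^4 + 0.36*o^3 + 0.66*o^2 + 3.21*o - 1.31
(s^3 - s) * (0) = 0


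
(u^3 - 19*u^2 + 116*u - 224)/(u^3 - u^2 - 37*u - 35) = (u^2 - 12*u + 32)/(u^2 + 6*u + 5)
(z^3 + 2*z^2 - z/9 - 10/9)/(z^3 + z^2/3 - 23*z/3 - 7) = (9*z^2 + 9*z - 10)/(3*(3*z^2 - 2*z - 21))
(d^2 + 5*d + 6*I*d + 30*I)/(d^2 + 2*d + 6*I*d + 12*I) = (d + 5)/(d + 2)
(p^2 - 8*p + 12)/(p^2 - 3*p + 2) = (p - 6)/(p - 1)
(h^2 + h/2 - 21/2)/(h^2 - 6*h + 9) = (h + 7/2)/(h - 3)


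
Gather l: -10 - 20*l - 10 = -20*l - 20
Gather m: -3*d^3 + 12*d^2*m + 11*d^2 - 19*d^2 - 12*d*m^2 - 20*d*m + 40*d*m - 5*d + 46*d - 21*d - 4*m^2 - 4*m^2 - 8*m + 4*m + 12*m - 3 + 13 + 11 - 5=-3*d^3 - 8*d^2 + 20*d + m^2*(-12*d - 8) + m*(12*d^2 + 20*d + 8) + 16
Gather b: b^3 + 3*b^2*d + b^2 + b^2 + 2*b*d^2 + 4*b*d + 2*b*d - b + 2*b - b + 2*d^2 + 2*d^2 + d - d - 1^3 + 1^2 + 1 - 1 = b^3 + b^2*(3*d + 2) + b*(2*d^2 + 6*d) + 4*d^2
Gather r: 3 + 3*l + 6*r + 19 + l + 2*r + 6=4*l + 8*r + 28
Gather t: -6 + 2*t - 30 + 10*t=12*t - 36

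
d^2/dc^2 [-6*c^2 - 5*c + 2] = -12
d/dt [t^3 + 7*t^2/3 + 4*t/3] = 3*t^2 + 14*t/3 + 4/3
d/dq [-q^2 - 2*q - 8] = -2*q - 2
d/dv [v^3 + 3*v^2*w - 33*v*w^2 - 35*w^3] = 3*v^2 + 6*v*w - 33*w^2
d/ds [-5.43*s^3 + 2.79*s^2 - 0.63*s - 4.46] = -16.29*s^2 + 5.58*s - 0.63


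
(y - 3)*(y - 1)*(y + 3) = y^3 - y^2 - 9*y + 9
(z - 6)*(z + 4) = z^2 - 2*z - 24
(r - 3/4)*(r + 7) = r^2 + 25*r/4 - 21/4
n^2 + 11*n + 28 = (n + 4)*(n + 7)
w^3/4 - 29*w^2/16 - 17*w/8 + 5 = (w/4 + 1/2)*(w - 8)*(w - 5/4)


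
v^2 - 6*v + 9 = (v - 3)^2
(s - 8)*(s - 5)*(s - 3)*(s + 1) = s^4 - 15*s^3 + 63*s^2 - 41*s - 120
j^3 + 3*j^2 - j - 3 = (j - 1)*(j + 1)*(j + 3)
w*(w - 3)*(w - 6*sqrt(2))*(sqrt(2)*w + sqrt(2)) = sqrt(2)*w^4 - 12*w^3 - 2*sqrt(2)*w^3 - 3*sqrt(2)*w^2 + 24*w^2 + 36*w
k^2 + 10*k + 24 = (k + 4)*(k + 6)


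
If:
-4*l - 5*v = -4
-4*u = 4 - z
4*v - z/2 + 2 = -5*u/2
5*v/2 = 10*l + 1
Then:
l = 1/12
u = -88/15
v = 11/15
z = -292/15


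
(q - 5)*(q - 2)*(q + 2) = q^3 - 5*q^2 - 4*q + 20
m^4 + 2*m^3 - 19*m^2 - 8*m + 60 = (m - 3)*(m - 2)*(m + 2)*(m + 5)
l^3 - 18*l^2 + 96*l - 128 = (l - 8)^2*(l - 2)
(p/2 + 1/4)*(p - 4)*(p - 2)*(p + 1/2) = p^4/2 - 5*p^3/2 + 9*p^2/8 + 13*p/4 + 1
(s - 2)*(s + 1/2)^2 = s^3 - s^2 - 7*s/4 - 1/2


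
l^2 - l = l*(l - 1)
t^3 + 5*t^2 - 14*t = t*(t - 2)*(t + 7)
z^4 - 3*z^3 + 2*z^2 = z^2*(z - 2)*(z - 1)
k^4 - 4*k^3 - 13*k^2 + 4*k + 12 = (k - 6)*(k - 1)*(k + 1)*(k + 2)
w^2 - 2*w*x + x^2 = (-w + x)^2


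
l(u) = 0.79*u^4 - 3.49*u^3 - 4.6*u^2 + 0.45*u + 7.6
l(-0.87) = 6.48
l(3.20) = -69.59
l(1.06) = -0.25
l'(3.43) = -26.77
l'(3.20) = -32.66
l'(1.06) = -17.30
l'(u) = 3.16*u^3 - 10.47*u^2 - 9.2*u + 0.45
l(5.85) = 79.34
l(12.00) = 9701.32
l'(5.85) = 220.96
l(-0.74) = 6.40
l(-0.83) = 6.43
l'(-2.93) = -141.96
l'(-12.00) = -6857.31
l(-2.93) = 112.80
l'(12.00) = 3842.85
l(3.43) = -76.46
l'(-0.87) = -1.55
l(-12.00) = 21751.96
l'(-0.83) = -0.93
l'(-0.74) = 0.24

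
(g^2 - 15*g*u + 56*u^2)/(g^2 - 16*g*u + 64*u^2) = (-g + 7*u)/(-g + 8*u)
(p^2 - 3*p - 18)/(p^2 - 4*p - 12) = (p + 3)/(p + 2)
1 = 1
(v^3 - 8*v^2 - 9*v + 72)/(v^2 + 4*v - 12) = (v^3 - 8*v^2 - 9*v + 72)/(v^2 + 4*v - 12)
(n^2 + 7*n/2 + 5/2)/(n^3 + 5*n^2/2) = (n + 1)/n^2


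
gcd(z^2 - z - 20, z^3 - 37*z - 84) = z + 4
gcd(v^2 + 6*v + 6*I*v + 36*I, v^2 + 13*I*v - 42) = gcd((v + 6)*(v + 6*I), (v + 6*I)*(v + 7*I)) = v + 6*I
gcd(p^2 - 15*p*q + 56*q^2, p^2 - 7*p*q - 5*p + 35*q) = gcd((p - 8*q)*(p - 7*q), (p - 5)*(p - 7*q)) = p - 7*q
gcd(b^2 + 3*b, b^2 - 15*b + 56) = 1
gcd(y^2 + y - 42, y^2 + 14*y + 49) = y + 7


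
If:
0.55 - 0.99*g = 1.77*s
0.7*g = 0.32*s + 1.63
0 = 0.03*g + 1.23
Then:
No Solution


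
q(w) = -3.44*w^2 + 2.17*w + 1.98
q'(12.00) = -80.39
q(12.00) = -467.34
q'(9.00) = -59.75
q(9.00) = -257.13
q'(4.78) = -30.72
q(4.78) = -66.25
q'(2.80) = -17.09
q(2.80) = -18.91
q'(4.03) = -25.56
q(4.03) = -45.14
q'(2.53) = -15.24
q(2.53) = -14.55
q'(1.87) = -10.70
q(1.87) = -5.99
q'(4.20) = -26.73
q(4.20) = -49.59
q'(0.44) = -0.86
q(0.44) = 2.27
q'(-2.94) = 22.40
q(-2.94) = -34.13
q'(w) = 2.17 - 6.88*w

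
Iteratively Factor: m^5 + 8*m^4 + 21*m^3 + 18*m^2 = (m)*(m^4 + 8*m^3 + 21*m^2 + 18*m) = m*(m + 3)*(m^3 + 5*m^2 + 6*m) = m*(m + 3)^2*(m^2 + 2*m) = m*(m + 2)*(m + 3)^2*(m)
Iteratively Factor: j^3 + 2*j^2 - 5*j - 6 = (j - 2)*(j^2 + 4*j + 3) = (j - 2)*(j + 1)*(j + 3)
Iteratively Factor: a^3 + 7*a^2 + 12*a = (a + 4)*(a^2 + 3*a) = a*(a + 4)*(a + 3)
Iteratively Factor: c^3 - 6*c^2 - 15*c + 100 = (c - 5)*(c^2 - c - 20) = (c - 5)*(c + 4)*(c - 5)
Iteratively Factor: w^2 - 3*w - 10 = (w + 2)*(w - 5)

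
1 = 1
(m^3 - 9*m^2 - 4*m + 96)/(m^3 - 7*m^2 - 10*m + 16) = (m^2 - m - 12)/(m^2 + m - 2)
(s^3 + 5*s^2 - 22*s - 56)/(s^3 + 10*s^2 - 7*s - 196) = (s + 2)/(s + 7)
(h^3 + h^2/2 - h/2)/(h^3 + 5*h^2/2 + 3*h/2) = (2*h - 1)/(2*h + 3)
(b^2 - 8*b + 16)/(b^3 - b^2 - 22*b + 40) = (b - 4)/(b^2 + 3*b - 10)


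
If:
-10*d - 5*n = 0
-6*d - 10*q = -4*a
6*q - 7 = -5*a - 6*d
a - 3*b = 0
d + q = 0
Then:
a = 7/5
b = 7/15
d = -7/5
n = 14/5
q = 7/5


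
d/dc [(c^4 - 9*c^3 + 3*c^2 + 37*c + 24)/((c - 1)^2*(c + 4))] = (c^5 + 5*c^4 - 37*c^3 + 31*c^2 - 244*c - 316)/(c^5 + 5*c^4 - 5*c^3 - 25*c^2 + 40*c - 16)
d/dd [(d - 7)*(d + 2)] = 2*d - 5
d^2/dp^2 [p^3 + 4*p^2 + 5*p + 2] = 6*p + 8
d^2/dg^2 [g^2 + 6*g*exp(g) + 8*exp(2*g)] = 6*g*exp(g) + 32*exp(2*g) + 12*exp(g) + 2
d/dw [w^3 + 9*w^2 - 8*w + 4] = 3*w^2 + 18*w - 8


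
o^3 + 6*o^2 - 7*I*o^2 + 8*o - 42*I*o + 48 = (o + 6)*(o - 8*I)*(o + I)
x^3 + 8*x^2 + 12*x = x*(x + 2)*(x + 6)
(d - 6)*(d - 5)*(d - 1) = d^3 - 12*d^2 + 41*d - 30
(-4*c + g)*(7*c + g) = -28*c^2 + 3*c*g + g^2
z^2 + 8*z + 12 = (z + 2)*(z + 6)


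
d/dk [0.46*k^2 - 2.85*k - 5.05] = 0.92*k - 2.85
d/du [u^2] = 2*u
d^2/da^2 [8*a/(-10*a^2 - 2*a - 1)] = 32*(-2*a*(10*a + 1)^2 + (15*a + 1)*(10*a^2 + 2*a + 1))/(10*a^2 + 2*a + 1)^3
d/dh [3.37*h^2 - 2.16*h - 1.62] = 6.74*h - 2.16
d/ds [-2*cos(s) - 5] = 2*sin(s)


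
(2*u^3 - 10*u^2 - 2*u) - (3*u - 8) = 2*u^3 - 10*u^2 - 5*u + 8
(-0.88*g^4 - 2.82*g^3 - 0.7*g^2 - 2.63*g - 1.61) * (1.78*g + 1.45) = -1.5664*g^5 - 6.2956*g^4 - 5.335*g^3 - 5.6964*g^2 - 6.6793*g - 2.3345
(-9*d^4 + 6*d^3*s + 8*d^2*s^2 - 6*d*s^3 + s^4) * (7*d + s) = -63*d^5 + 33*d^4*s + 62*d^3*s^2 - 34*d^2*s^3 + d*s^4 + s^5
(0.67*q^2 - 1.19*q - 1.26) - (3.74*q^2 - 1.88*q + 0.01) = -3.07*q^2 + 0.69*q - 1.27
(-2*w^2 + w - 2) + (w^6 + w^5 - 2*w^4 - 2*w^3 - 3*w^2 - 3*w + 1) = w^6 + w^5 - 2*w^4 - 2*w^3 - 5*w^2 - 2*w - 1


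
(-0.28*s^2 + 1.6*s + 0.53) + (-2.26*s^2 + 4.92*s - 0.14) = -2.54*s^2 + 6.52*s + 0.39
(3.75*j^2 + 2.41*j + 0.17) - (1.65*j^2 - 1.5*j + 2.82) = 2.1*j^2 + 3.91*j - 2.65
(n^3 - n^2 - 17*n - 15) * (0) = 0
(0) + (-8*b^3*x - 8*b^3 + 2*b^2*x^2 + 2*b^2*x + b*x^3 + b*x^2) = -8*b^3*x - 8*b^3 + 2*b^2*x^2 + 2*b^2*x + b*x^3 + b*x^2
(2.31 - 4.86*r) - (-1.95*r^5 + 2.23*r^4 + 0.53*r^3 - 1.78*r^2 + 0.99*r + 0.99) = 1.95*r^5 - 2.23*r^4 - 0.53*r^3 + 1.78*r^2 - 5.85*r + 1.32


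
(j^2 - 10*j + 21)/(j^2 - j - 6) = (j - 7)/(j + 2)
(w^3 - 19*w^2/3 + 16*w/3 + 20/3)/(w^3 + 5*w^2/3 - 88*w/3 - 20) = (w - 2)/(w + 6)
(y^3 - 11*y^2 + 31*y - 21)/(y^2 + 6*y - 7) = (y^2 - 10*y + 21)/(y + 7)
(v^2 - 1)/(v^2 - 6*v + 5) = (v + 1)/(v - 5)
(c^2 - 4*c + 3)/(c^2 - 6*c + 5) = (c - 3)/(c - 5)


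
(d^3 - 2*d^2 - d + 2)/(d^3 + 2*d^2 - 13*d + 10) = (d + 1)/(d + 5)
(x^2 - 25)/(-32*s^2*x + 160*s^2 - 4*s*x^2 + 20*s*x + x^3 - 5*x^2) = (x + 5)/(-32*s^2 - 4*s*x + x^2)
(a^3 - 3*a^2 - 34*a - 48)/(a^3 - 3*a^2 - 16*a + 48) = (a^3 - 3*a^2 - 34*a - 48)/(a^3 - 3*a^2 - 16*a + 48)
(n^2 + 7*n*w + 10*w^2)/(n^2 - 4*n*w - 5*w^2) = (-n^2 - 7*n*w - 10*w^2)/(-n^2 + 4*n*w + 5*w^2)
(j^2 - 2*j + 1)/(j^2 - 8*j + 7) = (j - 1)/(j - 7)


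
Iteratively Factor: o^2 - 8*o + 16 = (o - 4)*(o - 4)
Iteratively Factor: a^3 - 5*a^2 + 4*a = (a - 4)*(a^2 - a) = a*(a - 4)*(a - 1)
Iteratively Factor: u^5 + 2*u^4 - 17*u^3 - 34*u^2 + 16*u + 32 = (u + 4)*(u^4 - 2*u^3 - 9*u^2 + 2*u + 8) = (u - 1)*(u + 4)*(u^3 - u^2 - 10*u - 8) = (u - 1)*(u + 1)*(u + 4)*(u^2 - 2*u - 8) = (u - 1)*(u + 1)*(u + 2)*(u + 4)*(u - 4)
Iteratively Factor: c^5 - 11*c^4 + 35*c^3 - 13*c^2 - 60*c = (c)*(c^4 - 11*c^3 + 35*c^2 - 13*c - 60) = c*(c - 4)*(c^3 - 7*c^2 + 7*c + 15) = c*(c - 4)*(c - 3)*(c^2 - 4*c - 5) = c*(c - 5)*(c - 4)*(c - 3)*(c + 1)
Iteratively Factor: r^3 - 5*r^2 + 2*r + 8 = (r - 4)*(r^2 - r - 2) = (r - 4)*(r - 2)*(r + 1)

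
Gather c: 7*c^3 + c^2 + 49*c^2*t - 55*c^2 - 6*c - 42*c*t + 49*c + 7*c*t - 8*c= 7*c^3 + c^2*(49*t - 54) + c*(35 - 35*t)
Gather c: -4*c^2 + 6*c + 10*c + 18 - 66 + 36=-4*c^2 + 16*c - 12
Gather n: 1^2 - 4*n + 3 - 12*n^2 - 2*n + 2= -12*n^2 - 6*n + 6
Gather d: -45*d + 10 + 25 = 35 - 45*d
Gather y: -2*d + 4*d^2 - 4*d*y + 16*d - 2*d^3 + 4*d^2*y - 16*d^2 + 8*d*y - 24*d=-2*d^3 - 12*d^2 - 10*d + y*(4*d^2 + 4*d)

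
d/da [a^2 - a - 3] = 2*a - 1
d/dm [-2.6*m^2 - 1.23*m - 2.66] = -5.2*m - 1.23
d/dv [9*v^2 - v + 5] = 18*v - 1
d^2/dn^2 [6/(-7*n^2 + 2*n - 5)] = 12*(49*n^2 - 14*n - 4*(7*n - 1)^2 + 35)/(7*n^2 - 2*n + 5)^3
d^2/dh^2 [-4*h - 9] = 0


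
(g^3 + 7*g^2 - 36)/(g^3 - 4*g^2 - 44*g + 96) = (g + 3)/(g - 8)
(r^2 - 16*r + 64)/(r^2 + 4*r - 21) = (r^2 - 16*r + 64)/(r^2 + 4*r - 21)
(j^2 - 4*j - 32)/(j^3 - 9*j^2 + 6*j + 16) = (j + 4)/(j^2 - j - 2)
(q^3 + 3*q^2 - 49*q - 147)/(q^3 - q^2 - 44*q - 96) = (q^2 - 49)/(q^2 - 4*q - 32)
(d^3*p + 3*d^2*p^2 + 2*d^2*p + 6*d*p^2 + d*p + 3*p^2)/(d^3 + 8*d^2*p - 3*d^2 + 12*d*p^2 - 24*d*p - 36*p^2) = p*(d^3 + 3*d^2*p + 2*d^2 + 6*d*p + d + 3*p)/(d^3 + 8*d^2*p - 3*d^2 + 12*d*p^2 - 24*d*p - 36*p^2)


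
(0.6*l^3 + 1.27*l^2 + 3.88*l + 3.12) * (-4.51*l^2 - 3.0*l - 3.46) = -2.706*l^5 - 7.5277*l^4 - 23.3848*l^3 - 30.1054*l^2 - 22.7848*l - 10.7952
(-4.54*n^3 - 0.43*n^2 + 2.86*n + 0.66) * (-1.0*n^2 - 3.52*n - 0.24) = 4.54*n^5 + 16.4108*n^4 - 0.2568*n^3 - 10.624*n^2 - 3.0096*n - 0.1584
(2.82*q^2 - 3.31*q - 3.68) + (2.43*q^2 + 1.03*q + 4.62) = 5.25*q^2 - 2.28*q + 0.94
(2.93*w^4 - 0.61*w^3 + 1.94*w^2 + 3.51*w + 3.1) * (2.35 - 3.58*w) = -10.4894*w^5 + 9.0693*w^4 - 8.3787*w^3 - 8.0068*w^2 - 2.8495*w + 7.285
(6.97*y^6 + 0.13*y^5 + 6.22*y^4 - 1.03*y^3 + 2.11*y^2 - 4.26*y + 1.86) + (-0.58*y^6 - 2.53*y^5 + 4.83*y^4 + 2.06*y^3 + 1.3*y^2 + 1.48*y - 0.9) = 6.39*y^6 - 2.4*y^5 + 11.05*y^4 + 1.03*y^3 + 3.41*y^2 - 2.78*y + 0.96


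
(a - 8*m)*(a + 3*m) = a^2 - 5*a*m - 24*m^2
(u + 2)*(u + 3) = u^2 + 5*u + 6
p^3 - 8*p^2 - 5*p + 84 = (p - 7)*(p - 4)*(p + 3)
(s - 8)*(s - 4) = s^2 - 12*s + 32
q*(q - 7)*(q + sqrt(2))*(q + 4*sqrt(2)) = q^4 - 7*q^3 + 5*sqrt(2)*q^3 - 35*sqrt(2)*q^2 + 8*q^2 - 56*q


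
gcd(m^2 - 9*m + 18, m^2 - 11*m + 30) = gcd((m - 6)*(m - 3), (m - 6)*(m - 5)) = m - 6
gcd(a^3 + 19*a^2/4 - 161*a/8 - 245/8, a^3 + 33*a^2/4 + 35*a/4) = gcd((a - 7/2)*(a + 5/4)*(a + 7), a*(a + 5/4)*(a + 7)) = a^2 + 33*a/4 + 35/4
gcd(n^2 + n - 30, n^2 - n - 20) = n - 5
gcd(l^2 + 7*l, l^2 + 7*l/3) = l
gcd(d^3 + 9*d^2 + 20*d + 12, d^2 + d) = d + 1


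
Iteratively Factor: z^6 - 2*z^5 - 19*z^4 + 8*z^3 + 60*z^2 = (z - 5)*(z^5 + 3*z^4 - 4*z^3 - 12*z^2) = (z - 5)*(z - 2)*(z^4 + 5*z^3 + 6*z^2) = (z - 5)*(z - 2)*(z + 3)*(z^3 + 2*z^2) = z*(z - 5)*(z - 2)*(z + 3)*(z^2 + 2*z) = z^2*(z - 5)*(z - 2)*(z + 3)*(z + 2)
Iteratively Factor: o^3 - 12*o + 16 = (o - 2)*(o^2 + 2*o - 8) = (o - 2)^2*(o + 4)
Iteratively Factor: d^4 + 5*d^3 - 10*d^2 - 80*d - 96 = (d + 2)*(d^3 + 3*d^2 - 16*d - 48) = (d + 2)*(d + 4)*(d^2 - d - 12) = (d + 2)*(d + 3)*(d + 4)*(d - 4)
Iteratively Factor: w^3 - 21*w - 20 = (w + 1)*(w^2 - w - 20) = (w - 5)*(w + 1)*(w + 4)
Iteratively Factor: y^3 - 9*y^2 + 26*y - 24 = (y - 2)*(y^2 - 7*y + 12) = (y - 4)*(y - 2)*(y - 3)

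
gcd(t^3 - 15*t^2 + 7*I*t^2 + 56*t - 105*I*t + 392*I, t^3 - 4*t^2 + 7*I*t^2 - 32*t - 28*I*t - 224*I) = t^2 + t*(-8 + 7*I) - 56*I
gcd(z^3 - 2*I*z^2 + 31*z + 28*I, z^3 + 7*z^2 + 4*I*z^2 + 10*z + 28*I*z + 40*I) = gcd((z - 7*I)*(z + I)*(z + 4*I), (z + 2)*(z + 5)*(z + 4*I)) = z + 4*I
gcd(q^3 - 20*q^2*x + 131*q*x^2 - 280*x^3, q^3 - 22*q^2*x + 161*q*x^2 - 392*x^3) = q^2 - 15*q*x + 56*x^2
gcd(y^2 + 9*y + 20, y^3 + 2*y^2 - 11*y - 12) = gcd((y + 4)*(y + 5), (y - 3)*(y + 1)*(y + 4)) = y + 4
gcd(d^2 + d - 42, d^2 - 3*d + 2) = 1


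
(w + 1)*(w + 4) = w^2 + 5*w + 4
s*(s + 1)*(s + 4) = s^3 + 5*s^2 + 4*s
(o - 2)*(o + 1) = o^2 - o - 2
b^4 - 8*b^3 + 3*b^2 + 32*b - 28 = (b - 7)*(b - 2)*(b - 1)*(b + 2)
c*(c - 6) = c^2 - 6*c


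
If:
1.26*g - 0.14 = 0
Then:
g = 0.11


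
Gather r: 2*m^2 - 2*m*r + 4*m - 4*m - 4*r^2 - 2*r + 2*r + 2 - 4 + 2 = 2*m^2 - 2*m*r - 4*r^2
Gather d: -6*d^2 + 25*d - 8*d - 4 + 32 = -6*d^2 + 17*d + 28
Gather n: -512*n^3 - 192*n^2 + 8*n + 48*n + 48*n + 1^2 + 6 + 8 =-512*n^3 - 192*n^2 + 104*n + 15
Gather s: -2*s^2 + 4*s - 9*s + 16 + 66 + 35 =-2*s^2 - 5*s + 117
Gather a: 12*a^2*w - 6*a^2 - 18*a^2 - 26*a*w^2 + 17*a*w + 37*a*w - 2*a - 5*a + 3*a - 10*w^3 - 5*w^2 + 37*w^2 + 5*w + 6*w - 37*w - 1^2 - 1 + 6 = a^2*(12*w - 24) + a*(-26*w^2 + 54*w - 4) - 10*w^3 + 32*w^2 - 26*w + 4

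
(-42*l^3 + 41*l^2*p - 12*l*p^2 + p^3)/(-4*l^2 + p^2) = (21*l^2 - 10*l*p + p^2)/(2*l + p)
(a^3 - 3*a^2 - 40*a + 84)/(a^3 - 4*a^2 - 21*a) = (a^2 + 4*a - 12)/(a*(a + 3))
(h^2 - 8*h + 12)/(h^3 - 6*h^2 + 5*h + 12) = (h^2 - 8*h + 12)/(h^3 - 6*h^2 + 5*h + 12)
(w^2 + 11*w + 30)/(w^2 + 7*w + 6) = (w + 5)/(w + 1)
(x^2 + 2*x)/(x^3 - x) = (x + 2)/(x^2 - 1)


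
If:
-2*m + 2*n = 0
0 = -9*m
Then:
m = 0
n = 0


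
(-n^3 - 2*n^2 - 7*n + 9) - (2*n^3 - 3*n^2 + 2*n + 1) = -3*n^3 + n^2 - 9*n + 8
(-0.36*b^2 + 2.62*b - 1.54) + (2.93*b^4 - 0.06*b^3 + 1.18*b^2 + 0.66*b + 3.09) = 2.93*b^4 - 0.06*b^3 + 0.82*b^2 + 3.28*b + 1.55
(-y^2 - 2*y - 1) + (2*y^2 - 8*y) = y^2 - 10*y - 1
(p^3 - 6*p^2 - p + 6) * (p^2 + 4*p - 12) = p^5 - 2*p^4 - 37*p^3 + 74*p^2 + 36*p - 72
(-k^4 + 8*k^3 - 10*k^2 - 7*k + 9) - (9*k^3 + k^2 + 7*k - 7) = -k^4 - k^3 - 11*k^2 - 14*k + 16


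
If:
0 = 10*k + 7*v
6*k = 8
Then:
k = 4/3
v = -40/21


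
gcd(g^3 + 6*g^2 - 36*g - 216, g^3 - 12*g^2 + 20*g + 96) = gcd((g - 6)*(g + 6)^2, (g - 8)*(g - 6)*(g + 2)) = g - 6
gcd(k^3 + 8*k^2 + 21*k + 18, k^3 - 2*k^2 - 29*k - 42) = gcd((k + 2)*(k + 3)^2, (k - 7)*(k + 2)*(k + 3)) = k^2 + 5*k + 6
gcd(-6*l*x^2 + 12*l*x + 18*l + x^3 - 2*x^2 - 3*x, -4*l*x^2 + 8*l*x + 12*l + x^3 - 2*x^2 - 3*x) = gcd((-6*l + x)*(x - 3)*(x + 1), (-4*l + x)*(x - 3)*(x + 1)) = x^2 - 2*x - 3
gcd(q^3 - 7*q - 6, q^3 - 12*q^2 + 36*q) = 1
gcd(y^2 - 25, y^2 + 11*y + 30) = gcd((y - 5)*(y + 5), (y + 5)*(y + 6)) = y + 5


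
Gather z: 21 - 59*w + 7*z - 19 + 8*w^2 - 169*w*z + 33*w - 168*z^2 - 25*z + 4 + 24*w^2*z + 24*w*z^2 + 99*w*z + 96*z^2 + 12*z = 8*w^2 - 26*w + z^2*(24*w - 72) + z*(24*w^2 - 70*w - 6) + 6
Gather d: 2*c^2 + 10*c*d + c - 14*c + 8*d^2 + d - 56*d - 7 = 2*c^2 - 13*c + 8*d^2 + d*(10*c - 55) - 7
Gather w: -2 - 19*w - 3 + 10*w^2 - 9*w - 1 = 10*w^2 - 28*w - 6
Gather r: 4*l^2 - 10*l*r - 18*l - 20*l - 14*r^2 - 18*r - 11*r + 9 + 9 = 4*l^2 - 38*l - 14*r^2 + r*(-10*l - 29) + 18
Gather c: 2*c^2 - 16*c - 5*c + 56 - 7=2*c^2 - 21*c + 49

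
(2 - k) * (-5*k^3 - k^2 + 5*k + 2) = 5*k^4 - 9*k^3 - 7*k^2 + 8*k + 4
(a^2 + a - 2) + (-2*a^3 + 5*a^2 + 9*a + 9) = -2*a^3 + 6*a^2 + 10*a + 7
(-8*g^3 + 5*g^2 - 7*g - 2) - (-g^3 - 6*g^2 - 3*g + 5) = -7*g^3 + 11*g^2 - 4*g - 7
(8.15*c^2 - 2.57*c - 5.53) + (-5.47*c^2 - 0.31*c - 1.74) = 2.68*c^2 - 2.88*c - 7.27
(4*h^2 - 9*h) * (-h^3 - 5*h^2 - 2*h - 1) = -4*h^5 - 11*h^4 + 37*h^3 + 14*h^2 + 9*h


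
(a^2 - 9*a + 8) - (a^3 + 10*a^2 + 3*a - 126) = -a^3 - 9*a^2 - 12*a + 134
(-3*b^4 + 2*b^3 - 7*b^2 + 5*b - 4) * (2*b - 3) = -6*b^5 + 13*b^4 - 20*b^3 + 31*b^2 - 23*b + 12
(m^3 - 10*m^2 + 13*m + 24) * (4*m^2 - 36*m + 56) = 4*m^5 - 76*m^4 + 468*m^3 - 932*m^2 - 136*m + 1344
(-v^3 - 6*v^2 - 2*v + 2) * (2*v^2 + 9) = -2*v^5 - 12*v^4 - 13*v^3 - 50*v^2 - 18*v + 18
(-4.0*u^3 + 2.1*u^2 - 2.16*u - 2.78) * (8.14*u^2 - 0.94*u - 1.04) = -32.56*u^5 + 20.854*u^4 - 15.3964*u^3 - 22.7828*u^2 + 4.8596*u + 2.8912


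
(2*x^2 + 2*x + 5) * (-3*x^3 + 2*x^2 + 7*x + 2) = -6*x^5 - 2*x^4 + 3*x^3 + 28*x^2 + 39*x + 10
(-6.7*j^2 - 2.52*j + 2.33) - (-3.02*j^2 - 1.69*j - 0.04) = -3.68*j^2 - 0.83*j + 2.37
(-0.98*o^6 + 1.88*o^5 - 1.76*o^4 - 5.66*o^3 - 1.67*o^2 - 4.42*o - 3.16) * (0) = 0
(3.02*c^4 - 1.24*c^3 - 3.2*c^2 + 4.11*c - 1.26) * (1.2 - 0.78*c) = -2.3556*c^5 + 4.5912*c^4 + 1.008*c^3 - 7.0458*c^2 + 5.9148*c - 1.512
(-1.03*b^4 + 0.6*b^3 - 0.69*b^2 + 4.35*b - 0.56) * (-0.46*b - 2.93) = 0.4738*b^5 + 2.7419*b^4 - 1.4406*b^3 + 0.0207000000000002*b^2 - 12.4879*b + 1.6408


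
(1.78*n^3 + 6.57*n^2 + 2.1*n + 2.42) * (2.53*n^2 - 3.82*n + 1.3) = 4.5034*n^5 + 9.8225*n^4 - 17.4704*n^3 + 6.6416*n^2 - 6.5144*n + 3.146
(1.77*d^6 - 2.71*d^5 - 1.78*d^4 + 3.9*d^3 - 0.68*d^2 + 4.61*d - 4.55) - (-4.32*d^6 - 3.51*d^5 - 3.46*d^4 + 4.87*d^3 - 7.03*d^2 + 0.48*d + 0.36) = 6.09*d^6 + 0.8*d^5 + 1.68*d^4 - 0.97*d^3 + 6.35*d^2 + 4.13*d - 4.91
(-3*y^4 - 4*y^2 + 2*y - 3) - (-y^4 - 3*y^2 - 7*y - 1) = -2*y^4 - y^2 + 9*y - 2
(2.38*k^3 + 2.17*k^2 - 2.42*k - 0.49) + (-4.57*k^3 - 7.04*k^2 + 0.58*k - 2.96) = -2.19*k^3 - 4.87*k^2 - 1.84*k - 3.45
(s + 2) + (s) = 2*s + 2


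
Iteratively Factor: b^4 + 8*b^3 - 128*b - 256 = (b + 4)*(b^3 + 4*b^2 - 16*b - 64) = (b + 4)^2*(b^2 - 16) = (b + 4)^3*(b - 4)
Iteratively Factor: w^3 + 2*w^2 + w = (w)*(w^2 + 2*w + 1) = w*(w + 1)*(w + 1)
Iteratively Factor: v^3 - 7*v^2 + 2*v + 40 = (v - 4)*(v^2 - 3*v - 10) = (v - 5)*(v - 4)*(v + 2)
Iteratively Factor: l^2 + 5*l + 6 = (l + 2)*(l + 3)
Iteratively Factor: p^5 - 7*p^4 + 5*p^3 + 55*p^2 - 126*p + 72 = (p - 2)*(p^4 - 5*p^3 - 5*p^2 + 45*p - 36) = (p - 2)*(p - 1)*(p^3 - 4*p^2 - 9*p + 36) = (p - 4)*(p - 2)*(p - 1)*(p^2 - 9) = (p - 4)*(p - 2)*(p - 1)*(p + 3)*(p - 3)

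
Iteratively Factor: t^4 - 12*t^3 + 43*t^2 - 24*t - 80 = (t - 4)*(t^3 - 8*t^2 + 11*t + 20) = (t - 4)*(t + 1)*(t^2 - 9*t + 20) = (t - 5)*(t - 4)*(t + 1)*(t - 4)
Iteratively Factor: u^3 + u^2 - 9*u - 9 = (u + 3)*(u^2 - 2*u - 3) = (u - 3)*(u + 3)*(u + 1)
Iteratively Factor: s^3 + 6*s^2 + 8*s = (s + 2)*(s^2 + 4*s) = (s + 2)*(s + 4)*(s)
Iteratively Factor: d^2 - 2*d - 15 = (d + 3)*(d - 5)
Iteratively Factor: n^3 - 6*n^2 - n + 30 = (n + 2)*(n^2 - 8*n + 15) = (n - 3)*(n + 2)*(n - 5)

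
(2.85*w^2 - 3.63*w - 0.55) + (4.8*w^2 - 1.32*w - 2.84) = 7.65*w^2 - 4.95*w - 3.39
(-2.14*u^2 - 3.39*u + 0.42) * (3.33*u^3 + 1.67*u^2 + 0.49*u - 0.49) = -7.1262*u^5 - 14.8625*u^4 - 5.3113*u^3 + 0.0889*u^2 + 1.8669*u - 0.2058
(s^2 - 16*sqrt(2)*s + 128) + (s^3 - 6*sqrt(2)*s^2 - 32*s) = s^3 - 6*sqrt(2)*s^2 + s^2 - 32*s - 16*sqrt(2)*s + 128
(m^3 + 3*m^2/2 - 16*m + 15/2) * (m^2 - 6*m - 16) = m^5 - 9*m^4/2 - 41*m^3 + 159*m^2/2 + 211*m - 120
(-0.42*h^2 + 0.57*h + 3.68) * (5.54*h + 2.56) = -2.3268*h^3 + 2.0826*h^2 + 21.8464*h + 9.4208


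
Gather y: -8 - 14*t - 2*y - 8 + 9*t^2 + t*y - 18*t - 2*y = 9*t^2 - 32*t + y*(t - 4) - 16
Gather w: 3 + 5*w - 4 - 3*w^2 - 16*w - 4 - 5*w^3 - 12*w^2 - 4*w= -5*w^3 - 15*w^2 - 15*w - 5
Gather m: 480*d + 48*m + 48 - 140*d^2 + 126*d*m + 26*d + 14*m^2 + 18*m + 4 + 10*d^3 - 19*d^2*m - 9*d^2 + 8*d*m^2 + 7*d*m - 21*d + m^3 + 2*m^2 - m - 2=10*d^3 - 149*d^2 + 485*d + m^3 + m^2*(8*d + 16) + m*(-19*d^2 + 133*d + 65) + 50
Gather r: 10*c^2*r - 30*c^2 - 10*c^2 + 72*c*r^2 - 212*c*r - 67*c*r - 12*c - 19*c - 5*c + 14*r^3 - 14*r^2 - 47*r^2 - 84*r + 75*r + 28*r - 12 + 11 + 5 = -40*c^2 - 36*c + 14*r^3 + r^2*(72*c - 61) + r*(10*c^2 - 279*c + 19) + 4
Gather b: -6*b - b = -7*b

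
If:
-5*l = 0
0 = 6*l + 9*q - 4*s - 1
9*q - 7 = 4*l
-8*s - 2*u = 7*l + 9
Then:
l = 0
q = 7/9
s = 3/2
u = -21/2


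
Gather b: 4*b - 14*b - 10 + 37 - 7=20 - 10*b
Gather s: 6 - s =6 - s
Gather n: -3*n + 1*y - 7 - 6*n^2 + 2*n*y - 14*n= -6*n^2 + n*(2*y - 17) + y - 7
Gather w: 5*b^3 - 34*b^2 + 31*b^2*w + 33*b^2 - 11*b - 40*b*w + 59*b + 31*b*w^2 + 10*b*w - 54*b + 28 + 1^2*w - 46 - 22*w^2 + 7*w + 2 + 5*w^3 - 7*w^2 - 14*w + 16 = 5*b^3 - b^2 - 6*b + 5*w^3 + w^2*(31*b - 29) + w*(31*b^2 - 30*b - 6)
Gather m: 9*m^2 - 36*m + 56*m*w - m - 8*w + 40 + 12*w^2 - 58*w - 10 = 9*m^2 + m*(56*w - 37) + 12*w^2 - 66*w + 30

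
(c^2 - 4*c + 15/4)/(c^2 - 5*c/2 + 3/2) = (c - 5/2)/(c - 1)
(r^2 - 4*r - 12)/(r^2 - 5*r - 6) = (r + 2)/(r + 1)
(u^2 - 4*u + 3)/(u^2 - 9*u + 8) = (u - 3)/(u - 8)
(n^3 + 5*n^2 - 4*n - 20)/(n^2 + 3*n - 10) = n + 2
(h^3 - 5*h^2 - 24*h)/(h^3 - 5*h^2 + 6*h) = (h^2 - 5*h - 24)/(h^2 - 5*h + 6)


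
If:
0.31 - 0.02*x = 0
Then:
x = 15.50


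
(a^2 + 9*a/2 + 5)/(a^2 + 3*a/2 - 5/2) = (a + 2)/(a - 1)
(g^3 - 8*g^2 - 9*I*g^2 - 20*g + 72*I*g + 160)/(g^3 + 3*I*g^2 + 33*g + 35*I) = (g^2 - 4*g*(2 + I) + 32*I)/(g^2 + 8*I*g - 7)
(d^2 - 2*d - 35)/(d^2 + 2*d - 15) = (d - 7)/(d - 3)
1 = 1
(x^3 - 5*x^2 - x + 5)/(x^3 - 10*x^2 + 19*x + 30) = (x - 1)/(x - 6)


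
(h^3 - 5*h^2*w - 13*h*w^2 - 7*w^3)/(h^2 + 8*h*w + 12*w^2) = (h^3 - 5*h^2*w - 13*h*w^2 - 7*w^3)/(h^2 + 8*h*w + 12*w^2)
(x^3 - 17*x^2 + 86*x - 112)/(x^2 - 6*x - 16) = (x^2 - 9*x + 14)/(x + 2)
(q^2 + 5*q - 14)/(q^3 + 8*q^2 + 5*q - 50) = (q + 7)/(q^2 + 10*q + 25)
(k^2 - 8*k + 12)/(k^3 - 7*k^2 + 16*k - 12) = (k - 6)/(k^2 - 5*k + 6)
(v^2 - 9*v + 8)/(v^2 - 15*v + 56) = (v - 1)/(v - 7)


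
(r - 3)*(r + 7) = r^2 + 4*r - 21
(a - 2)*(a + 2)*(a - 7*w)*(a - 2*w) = a^4 - 9*a^3*w + 14*a^2*w^2 - 4*a^2 + 36*a*w - 56*w^2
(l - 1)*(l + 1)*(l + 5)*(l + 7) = l^4 + 12*l^3 + 34*l^2 - 12*l - 35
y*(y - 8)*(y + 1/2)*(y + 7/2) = y^4 - 4*y^3 - 121*y^2/4 - 14*y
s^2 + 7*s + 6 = (s + 1)*(s + 6)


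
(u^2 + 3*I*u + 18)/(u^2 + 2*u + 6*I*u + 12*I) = (u - 3*I)/(u + 2)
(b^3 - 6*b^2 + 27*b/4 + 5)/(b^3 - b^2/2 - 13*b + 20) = (b^2 - 7*b/2 - 2)/(b^2 + 2*b - 8)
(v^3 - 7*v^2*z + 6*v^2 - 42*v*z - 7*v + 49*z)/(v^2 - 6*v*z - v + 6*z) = (-v^2 + 7*v*z - 7*v + 49*z)/(-v + 6*z)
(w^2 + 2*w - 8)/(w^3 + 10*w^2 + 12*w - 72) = (w + 4)/(w^2 + 12*w + 36)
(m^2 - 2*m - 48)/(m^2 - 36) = (m - 8)/(m - 6)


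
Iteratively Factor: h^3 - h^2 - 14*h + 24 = (h - 3)*(h^2 + 2*h - 8) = (h - 3)*(h + 4)*(h - 2)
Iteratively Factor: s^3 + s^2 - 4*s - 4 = (s + 1)*(s^2 - 4) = (s - 2)*(s + 1)*(s + 2)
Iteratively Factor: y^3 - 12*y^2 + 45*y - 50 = (y - 5)*(y^2 - 7*y + 10) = (y - 5)^2*(y - 2)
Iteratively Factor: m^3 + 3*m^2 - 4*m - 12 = (m + 2)*(m^2 + m - 6) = (m - 2)*(m + 2)*(m + 3)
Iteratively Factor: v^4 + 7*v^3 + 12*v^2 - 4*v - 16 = (v - 1)*(v^3 + 8*v^2 + 20*v + 16) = (v - 1)*(v + 2)*(v^2 + 6*v + 8) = (v - 1)*(v + 2)^2*(v + 4)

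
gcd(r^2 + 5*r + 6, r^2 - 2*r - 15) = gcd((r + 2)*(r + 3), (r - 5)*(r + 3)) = r + 3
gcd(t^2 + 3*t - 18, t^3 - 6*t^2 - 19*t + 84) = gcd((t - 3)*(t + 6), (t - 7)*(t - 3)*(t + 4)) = t - 3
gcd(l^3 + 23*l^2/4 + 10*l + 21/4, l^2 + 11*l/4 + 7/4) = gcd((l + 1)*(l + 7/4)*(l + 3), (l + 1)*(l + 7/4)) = l^2 + 11*l/4 + 7/4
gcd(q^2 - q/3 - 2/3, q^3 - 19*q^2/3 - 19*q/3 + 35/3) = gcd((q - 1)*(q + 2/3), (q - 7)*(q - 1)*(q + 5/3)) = q - 1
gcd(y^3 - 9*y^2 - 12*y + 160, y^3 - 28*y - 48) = y + 4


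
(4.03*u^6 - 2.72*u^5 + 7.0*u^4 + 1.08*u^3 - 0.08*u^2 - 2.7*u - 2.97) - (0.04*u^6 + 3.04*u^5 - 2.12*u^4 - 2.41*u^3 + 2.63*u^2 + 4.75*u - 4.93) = 3.99*u^6 - 5.76*u^5 + 9.12*u^4 + 3.49*u^3 - 2.71*u^2 - 7.45*u + 1.96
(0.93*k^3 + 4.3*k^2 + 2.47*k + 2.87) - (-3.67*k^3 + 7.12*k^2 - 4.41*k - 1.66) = 4.6*k^3 - 2.82*k^2 + 6.88*k + 4.53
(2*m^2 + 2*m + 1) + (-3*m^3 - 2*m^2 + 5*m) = -3*m^3 + 7*m + 1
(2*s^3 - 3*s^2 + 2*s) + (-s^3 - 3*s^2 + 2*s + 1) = s^3 - 6*s^2 + 4*s + 1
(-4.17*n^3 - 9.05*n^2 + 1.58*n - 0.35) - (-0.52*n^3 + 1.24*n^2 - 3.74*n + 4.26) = -3.65*n^3 - 10.29*n^2 + 5.32*n - 4.61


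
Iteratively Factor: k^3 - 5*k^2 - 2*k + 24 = (k - 4)*(k^2 - k - 6) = (k - 4)*(k - 3)*(k + 2)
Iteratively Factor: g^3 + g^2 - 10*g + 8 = (g - 2)*(g^2 + 3*g - 4) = (g - 2)*(g - 1)*(g + 4)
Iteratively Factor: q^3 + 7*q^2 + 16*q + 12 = (q + 2)*(q^2 + 5*q + 6) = (q + 2)^2*(q + 3)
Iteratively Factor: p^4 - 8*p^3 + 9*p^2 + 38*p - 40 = (p + 2)*(p^3 - 10*p^2 + 29*p - 20) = (p - 4)*(p + 2)*(p^2 - 6*p + 5) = (p - 4)*(p - 1)*(p + 2)*(p - 5)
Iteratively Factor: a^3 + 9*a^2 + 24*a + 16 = (a + 1)*(a^2 + 8*a + 16) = (a + 1)*(a + 4)*(a + 4)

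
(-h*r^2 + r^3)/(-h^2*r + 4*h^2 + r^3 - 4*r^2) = r^2/(h*r - 4*h + r^2 - 4*r)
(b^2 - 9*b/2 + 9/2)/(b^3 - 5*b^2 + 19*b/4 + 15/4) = 2*(2*b - 3)/(4*b^2 - 8*b - 5)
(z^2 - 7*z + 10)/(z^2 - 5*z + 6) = (z - 5)/(z - 3)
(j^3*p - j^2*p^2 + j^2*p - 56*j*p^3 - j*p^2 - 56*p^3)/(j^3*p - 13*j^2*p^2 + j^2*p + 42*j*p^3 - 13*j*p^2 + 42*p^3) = (j^2 - j*p - 56*p^2)/(j^2 - 13*j*p + 42*p^2)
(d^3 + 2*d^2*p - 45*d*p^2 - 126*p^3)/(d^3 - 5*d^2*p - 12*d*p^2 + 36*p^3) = (d^2 - d*p - 42*p^2)/(d^2 - 8*d*p + 12*p^2)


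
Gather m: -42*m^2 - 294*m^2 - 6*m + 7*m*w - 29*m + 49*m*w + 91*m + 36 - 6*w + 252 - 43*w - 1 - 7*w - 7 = -336*m^2 + m*(56*w + 56) - 56*w + 280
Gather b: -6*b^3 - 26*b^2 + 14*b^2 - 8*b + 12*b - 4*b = -6*b^3 - 12*b^2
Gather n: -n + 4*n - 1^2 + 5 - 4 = 3*n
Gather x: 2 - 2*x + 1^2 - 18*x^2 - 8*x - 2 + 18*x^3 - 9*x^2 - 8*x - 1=18*x^3 - 27*x^2 - 18*x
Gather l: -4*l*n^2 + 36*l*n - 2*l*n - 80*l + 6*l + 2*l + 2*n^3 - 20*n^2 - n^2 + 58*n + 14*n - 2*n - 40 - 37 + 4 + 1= l*(-4*n^2 + 34*n - 72) + 2*n^3 - 21*n^2 + 70*n - 72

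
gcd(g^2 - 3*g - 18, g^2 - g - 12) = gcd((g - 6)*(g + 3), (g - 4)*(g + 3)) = g + 3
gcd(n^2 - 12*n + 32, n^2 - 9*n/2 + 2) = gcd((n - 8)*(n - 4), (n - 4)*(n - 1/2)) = n - 4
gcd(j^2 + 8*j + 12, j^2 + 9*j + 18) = j + 6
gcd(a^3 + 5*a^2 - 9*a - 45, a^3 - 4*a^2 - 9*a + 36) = a^2 - 9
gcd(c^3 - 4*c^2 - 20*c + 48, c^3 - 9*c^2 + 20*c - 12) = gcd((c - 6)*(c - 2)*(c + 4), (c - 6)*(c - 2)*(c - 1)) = c^2 - 8*c + 12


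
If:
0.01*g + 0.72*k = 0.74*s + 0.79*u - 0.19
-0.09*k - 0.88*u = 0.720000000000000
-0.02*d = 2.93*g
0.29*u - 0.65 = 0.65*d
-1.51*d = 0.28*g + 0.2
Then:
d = -0.13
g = 0.00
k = -27.01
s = -28.10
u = 1.94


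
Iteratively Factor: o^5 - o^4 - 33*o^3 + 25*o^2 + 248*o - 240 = (o + 4)*(o^4 - 5*o^3 - 13*o^2 + 77*o - 60) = (o - 1)*(o + 4)*(o^3 - 4*o^2 - 17*o + 60) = (o - 1)*(o + 4)^2*(o^2 - 8*o + 15) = (o - 5)*(o - 1)*(o + 4)^2*(o - 3)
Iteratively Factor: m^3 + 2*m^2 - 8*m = (m)*(m^2 + 2*m - 8) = m*(m + 4)*(m - 2)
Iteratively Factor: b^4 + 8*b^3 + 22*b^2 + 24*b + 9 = (b + 3)*(b^3 + 5*b^2 + 7*b + 3) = (b + 1)*(b + 3)*(b^2 + 4*b + 3) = (b + 1)*(b + 3)^2*(b + 1)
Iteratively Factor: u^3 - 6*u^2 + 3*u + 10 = (u + 1)*(u^2 - 7*u + 10) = (u - 2)*(u + 1)*(u - 5)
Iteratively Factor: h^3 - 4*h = (h - 2)*(h^2 + 2*h) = h*(h - 2)*(h + 2)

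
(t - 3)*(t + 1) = t^2 - 2*t - 3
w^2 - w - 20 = (w - 5)*(w + 4)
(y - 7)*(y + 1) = y^2 - 6*y - 7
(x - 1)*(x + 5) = x^2 + 4*x - 5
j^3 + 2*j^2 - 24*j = j*(j - 4)*(j + 6)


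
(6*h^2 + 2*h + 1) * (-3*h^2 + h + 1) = -18*h^4 + 5*h^2 + 3*h + 1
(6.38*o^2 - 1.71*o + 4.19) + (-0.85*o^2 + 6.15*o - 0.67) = 5.53*o^2 + 4.44*o + 3.52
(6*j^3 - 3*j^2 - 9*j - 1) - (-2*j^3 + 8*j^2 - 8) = 8*j^3 - 11*j^2 - 9*j + 7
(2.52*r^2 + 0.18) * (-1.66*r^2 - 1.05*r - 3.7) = -4.1832*r^4 - 2.646*r^3 - 9.6228*r^2 - 0.189*r - 0.666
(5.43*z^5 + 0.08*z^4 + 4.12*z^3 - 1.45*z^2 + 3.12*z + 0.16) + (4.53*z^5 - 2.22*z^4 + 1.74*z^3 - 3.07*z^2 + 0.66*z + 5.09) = 9.96*z^5 - 2.14*z^4 + 5.86*z^3 - 4.52*z^2 + 3.78*z + 5.25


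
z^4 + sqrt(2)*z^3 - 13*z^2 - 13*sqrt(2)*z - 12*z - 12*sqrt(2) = (z - 4)*(z + 1)*(z + 3)*(z + sqrt(2))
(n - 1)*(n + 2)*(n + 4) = n^3 + 5*n^2 + 2*n - 8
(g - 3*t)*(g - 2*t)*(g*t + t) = g^3*t - 5*g^2*t^2 + g^2*t + 6*g*t^3 - 5*g*t^2 + 6*t^3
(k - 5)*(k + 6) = k^2 + k - 30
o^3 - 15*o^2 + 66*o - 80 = (o - 8)*(o - 5)*(o - 2)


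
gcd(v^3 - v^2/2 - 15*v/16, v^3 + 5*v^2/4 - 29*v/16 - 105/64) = v^2 - v/2 - 15/16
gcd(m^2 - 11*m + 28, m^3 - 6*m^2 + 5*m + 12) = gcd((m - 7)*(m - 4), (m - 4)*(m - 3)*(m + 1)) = m - 4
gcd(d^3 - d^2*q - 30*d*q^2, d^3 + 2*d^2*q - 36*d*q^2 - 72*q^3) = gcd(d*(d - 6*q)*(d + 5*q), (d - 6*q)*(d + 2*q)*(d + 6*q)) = -d + 6*q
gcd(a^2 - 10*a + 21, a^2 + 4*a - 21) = a - 3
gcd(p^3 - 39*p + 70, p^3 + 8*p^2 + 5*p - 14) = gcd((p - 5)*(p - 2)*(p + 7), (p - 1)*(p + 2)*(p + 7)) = p + 7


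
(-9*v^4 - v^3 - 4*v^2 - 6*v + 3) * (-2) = 18*v^4 + 2*v^3 + 8*v^2 + 12*v - 6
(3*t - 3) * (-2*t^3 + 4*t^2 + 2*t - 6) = -6*t^4 + 18*t^3 - 6*t^2 - 24*t + 18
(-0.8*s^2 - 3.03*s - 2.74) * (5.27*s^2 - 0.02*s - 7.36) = -4.216*s^4 - 15.9521*s^3 - 8.4912*s^2 + 22.3556*s + 20.1664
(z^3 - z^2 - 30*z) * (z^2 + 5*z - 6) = z^5 + 4*z^4 - 41*z^3 - 144*z^2 + 180*z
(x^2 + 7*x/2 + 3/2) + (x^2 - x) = 2*x^2 + 5*x/2 + 3/2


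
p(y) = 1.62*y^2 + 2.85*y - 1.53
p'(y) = 3.24*y + 2.85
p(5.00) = 53.22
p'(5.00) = 19.05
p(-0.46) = -2.50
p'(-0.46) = 1.36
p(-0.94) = -2.78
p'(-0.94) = -0.20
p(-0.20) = -2.04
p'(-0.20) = 2.20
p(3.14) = 23.39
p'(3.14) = 13.02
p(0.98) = 2.82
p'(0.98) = 6.03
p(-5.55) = 32.55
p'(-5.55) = -15.13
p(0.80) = 1.79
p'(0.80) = 5.44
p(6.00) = 73.89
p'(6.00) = 22.29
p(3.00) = 21.60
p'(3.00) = 12.57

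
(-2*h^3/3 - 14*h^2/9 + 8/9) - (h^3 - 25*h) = -5*h^3/3 - 14*h^2/9 + 25*h + 8/9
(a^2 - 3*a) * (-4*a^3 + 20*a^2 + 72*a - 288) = -4*a^5 + 32*a^4 + 12*a^3 - 504*a^2 + 864*a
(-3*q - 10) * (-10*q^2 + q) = 30*q^3 + 97*q^2 - 10*q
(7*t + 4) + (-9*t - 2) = 2 - 2*t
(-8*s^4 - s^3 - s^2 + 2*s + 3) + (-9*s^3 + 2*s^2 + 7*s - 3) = -8*s^4 - 10*s^3 + s^2 + 9*s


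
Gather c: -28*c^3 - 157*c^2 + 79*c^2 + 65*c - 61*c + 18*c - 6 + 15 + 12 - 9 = -28*c^3 - 78*c^2 + 22*c + 12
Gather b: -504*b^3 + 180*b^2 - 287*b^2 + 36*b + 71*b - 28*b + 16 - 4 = -504*b^3 - 107*b^2 + 79*b + 12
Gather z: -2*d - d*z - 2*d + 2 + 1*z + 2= -4*d + z*(1 - d) + 4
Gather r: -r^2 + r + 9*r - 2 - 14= -r^2 + 10*r - 16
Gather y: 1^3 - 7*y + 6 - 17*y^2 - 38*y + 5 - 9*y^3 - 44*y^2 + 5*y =-9*y^3 - 61*y^2 - 40*y + 12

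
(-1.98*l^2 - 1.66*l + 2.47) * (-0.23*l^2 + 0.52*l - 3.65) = 0.4554*l^4 - 0.6478*l^3 + 5.7957*l^2 + 7.3434*l - 9.0155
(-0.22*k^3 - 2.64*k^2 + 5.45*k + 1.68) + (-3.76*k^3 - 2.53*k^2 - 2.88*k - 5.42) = -3.98*k^3 - 5.17*k^2 + 2.57*k - 3.74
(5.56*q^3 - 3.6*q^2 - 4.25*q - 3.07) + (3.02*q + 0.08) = 5.56*q^3 - 3.6*q^2 - 1.23*q - 2.99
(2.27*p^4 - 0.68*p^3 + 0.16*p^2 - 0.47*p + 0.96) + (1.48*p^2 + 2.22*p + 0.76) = 2.27*p^4 - 0.68*p^3 + 1.64*p^2 + 1.75*p + 1.72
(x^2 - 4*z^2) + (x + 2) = x^2 + x - 4*z^2 + 2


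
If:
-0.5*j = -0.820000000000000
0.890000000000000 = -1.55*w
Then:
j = 1.64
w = -0.57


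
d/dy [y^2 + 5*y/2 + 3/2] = 2*y + 5/2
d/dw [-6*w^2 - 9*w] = -12*w - 9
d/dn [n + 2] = 1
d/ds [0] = 0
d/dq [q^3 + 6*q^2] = 3*q*(q + 4)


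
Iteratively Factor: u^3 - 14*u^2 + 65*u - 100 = (u - 4)*(u^2 - 10*u + 25) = (u - 5)*(u - 4)*(u - 5)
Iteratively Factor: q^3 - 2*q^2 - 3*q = (q + 1)*(q^2 - 3*q) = (q - 3)*(q + 1)*(q)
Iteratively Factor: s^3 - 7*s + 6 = (s + 3)*(s^2 - 3*s + 2) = (s - 1)*(s + 3)*(s - 2)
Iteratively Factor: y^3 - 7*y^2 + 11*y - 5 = (y - 5)*(y^2 - 2*y + 1) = (y - 5)*(y - 1)*(y - 1)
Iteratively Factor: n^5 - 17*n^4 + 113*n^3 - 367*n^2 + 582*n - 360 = (n - 4)*(n^4 - 13*n^3 + 61*n^2 - 123*n + 90) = (n - 4)*(n - 2)*(n^3 - 11*n^2 + 39*n - 45) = (n - 4)*(n - 3)*(n - 2)*(n^2 - 8*n + 15) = (n - 5)*(n - 4)*(n - 3)*(n - 2)*(n - 3)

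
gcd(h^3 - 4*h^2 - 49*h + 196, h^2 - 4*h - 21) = h - 7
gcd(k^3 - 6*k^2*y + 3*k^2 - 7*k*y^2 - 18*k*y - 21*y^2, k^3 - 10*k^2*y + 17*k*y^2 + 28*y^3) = -k^2 + 6*k*y + 7*y^2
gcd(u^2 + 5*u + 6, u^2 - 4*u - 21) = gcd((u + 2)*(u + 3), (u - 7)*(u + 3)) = u + 3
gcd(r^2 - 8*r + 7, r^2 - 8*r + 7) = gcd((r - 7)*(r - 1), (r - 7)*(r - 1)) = r^2 - 8*r + 7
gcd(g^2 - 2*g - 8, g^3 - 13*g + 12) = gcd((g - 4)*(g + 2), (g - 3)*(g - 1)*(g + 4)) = 1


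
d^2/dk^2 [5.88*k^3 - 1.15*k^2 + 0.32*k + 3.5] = 35.28*k - 2.3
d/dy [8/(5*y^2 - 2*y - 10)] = 16*(1 - 5*y)/(-5*y^2 + 2*y + 10)^2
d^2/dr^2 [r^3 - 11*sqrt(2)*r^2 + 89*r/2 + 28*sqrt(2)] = 6*r - 22*sqrt(2)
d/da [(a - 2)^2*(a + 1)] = 3*a*(a - 2)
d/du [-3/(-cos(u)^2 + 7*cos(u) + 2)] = 3*(2*cos(u) - 7)*sin(u)/(sin(u)^2 + 7*cos(u) + 1)^2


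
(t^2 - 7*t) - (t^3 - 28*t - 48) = -t^3 + t^2 + 21*t + 48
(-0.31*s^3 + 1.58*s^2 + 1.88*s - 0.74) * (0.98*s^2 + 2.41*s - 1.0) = -0.3038*s^5 + 0.8013*s^4 + 5.9602*s^3 + 2.2256*s^2 - 3.6634*s + 0.74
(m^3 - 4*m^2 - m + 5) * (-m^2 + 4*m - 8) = -m^5 + 8*m^4 - 23*m^3 + 23*m^2 + 28*m - 40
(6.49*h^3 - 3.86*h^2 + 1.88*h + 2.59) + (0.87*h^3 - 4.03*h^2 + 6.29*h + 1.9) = 7.36*h^3 - 7.89*h^2 + 8.17*h + 4.49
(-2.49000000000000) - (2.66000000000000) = -5.15000000000000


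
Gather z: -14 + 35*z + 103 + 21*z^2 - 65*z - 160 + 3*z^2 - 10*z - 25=24*z^2 - 40*z - 96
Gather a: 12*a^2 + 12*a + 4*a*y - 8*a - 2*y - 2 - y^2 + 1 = 12*a^2 + a*(4*y + 4) - y^2 - 2*y - 1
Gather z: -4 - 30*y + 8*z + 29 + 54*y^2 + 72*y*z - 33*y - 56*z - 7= 54*y^2 - 63*y + z*(72*y - 48) + 18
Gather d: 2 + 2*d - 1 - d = d + 1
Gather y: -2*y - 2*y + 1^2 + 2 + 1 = 4 - 4*y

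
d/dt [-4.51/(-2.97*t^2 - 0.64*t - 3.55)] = (-26.7894*t - 2.8864)/(2.97*t^2 + 0.64*t + 3.55)^2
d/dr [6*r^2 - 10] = 12*r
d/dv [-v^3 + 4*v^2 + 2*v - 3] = -3*v^2 + 8*v + 2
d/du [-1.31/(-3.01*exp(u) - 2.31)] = -3.9431*exp(u)/(3.01*exp(u) + 2.31)^2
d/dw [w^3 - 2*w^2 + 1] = w*(3*w - 4)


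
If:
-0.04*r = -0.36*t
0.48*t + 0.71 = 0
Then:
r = -13.31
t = -1.48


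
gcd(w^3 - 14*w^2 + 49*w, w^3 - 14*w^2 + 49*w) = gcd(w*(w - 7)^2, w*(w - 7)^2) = w^3 - 14*w^2 + 49*w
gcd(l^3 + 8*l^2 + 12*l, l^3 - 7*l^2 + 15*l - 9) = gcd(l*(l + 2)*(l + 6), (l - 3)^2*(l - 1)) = 1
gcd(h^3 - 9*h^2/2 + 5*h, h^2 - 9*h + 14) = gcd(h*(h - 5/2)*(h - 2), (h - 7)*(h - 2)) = h - 2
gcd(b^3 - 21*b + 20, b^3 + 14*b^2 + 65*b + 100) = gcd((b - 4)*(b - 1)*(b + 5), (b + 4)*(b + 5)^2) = b + 5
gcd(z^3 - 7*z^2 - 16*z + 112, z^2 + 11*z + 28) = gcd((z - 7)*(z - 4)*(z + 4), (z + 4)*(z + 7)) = z + 4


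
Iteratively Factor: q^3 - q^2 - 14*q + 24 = (q - 2)*(q^2 + q - 12) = (q - 3)*(q - 2)*(q + 4)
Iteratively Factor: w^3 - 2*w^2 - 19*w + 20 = (w - 5)*(w^2 + 3*w - 4) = (w - 5)*(w - 1)*(w + 4)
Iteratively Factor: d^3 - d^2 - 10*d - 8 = (d + 1)*(d^2 - 2*d - 8) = (d - 4)*(d + 1)*(d + 2)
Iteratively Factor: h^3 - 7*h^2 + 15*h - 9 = (h - 3)*(h^2 - 4*h + 3) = (h - 3)*(h - 1)*(h - 3)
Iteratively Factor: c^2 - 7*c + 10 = (c - 5)*(c - 2)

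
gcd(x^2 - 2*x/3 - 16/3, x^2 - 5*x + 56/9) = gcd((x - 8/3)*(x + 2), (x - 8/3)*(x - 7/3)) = x - 8/3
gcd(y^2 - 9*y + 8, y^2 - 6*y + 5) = y - 1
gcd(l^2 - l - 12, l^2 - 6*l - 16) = 1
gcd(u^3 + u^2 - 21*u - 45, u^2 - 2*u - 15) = u^2 - 2*u - 15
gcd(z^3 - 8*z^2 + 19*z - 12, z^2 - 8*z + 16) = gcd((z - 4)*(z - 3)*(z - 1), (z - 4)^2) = z - 4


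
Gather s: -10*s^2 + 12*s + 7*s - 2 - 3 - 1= -10*s^2 + 19*s - 6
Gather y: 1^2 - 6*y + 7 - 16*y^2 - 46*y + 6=-16*y^2 - 52*y + 14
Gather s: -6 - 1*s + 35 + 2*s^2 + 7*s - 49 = 2*s^2 + 6*s - 20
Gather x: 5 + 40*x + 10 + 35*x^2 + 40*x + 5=35*x^2 + 80*x + 20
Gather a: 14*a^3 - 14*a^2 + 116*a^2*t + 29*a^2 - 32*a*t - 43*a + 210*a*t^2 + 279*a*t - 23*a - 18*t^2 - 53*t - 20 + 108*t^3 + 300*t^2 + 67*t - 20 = 14*a^3 + a^2*(116*t + 15) + a*(210*t^2 + 247*t - 66) + 108*t^3 + 282*t^2 + 14*t - 40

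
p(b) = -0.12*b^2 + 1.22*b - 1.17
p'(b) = 1.22 - 0.24*b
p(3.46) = 1.61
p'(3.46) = 0.39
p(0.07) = -1.09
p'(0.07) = 1.20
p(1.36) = 0.27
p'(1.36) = 0.89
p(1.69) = 0.55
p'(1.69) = 0.81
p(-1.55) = -3.35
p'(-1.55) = 1.59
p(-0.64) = -2.00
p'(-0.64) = 1.37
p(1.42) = 0.32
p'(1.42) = 0.88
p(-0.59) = -1.93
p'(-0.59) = 1.36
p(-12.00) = -33.09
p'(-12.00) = 4.10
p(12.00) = -3.81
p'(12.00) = -1.66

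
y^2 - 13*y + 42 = (y - 7)*(y - 6)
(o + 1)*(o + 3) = o^2 + 4*o + 3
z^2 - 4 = (z - 2)*(z + 2)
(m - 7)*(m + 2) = m^2 - 5*m - 14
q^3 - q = q*(q - 1)*(q + 1)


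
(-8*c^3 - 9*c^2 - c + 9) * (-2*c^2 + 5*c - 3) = 16*c^5 - 22*c^4 - 19*c^3 + 4*c^2 + 48*c - 27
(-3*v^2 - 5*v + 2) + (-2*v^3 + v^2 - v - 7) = -2*v^3 - 2*v^2 - 6*v - 5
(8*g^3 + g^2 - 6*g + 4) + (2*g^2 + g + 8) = 8*g^3 + 3*g^2 - 5*g + 12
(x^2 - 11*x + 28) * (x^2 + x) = x^4 - 10*x^3 + 17*x^2 + 28*x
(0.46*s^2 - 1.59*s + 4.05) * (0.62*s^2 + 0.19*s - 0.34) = 0.2852*s^4 - 0.8984*s^3 + 2.0525*s^2 + 1.3101*s - 1.377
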